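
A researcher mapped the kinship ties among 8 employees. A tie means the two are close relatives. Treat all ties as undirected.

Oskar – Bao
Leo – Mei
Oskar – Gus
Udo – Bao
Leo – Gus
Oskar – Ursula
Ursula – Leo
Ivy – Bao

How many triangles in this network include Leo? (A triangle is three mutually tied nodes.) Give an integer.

Leo's neighbors are Gus, Mei, and Ursula, but none of them are tied to each other, so no triangle contains Leo.

0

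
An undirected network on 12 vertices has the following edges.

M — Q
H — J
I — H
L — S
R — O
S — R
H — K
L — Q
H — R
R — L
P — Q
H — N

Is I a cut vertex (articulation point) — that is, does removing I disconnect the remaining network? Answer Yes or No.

Even without I, every remaining node can still reach every other (the residual graph is connected), so I is not a cut vertex.

No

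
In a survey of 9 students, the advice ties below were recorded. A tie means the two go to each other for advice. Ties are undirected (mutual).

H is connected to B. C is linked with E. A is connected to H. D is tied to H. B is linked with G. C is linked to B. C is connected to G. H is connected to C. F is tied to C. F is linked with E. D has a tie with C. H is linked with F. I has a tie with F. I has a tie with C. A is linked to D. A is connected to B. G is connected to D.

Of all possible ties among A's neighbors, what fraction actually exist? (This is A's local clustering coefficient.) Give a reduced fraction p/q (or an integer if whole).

A's neighbors: B, D, and H (k = 3).
Possible neighbor pairs: C(3,2) = 3. Edges among them: B–H, D–H → e = 2.
Clustering(A) = 2/3.

2/3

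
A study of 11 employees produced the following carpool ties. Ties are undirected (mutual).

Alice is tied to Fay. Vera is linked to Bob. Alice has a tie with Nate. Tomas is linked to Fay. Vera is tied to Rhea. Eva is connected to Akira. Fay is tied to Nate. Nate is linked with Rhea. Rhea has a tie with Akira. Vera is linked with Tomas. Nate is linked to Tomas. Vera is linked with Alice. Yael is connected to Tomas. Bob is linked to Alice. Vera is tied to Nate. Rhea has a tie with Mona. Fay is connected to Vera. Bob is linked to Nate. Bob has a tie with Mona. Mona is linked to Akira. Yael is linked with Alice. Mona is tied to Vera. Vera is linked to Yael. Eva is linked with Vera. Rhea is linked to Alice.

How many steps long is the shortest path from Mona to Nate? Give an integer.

One shortest route is Mona – Vera – Nate, which uses 2 edges, and Mona and Nate are not directly tied, so nothing shorter exists. So d(Mona,Nate) = 2.

2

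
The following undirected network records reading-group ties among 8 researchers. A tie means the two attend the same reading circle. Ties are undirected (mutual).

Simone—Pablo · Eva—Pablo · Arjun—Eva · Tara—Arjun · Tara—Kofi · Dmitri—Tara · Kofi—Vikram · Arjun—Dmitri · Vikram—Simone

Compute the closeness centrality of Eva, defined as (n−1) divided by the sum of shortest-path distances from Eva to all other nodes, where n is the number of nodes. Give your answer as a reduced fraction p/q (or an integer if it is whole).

Distances from Eva: Arjun:1, Dmitri:2, Kofi:3, Pablo:1, Simone:2, Tara:2, Vikram:3. Sum = 14.
n = 8, so closeness = 7/14 = 1/2.

1/2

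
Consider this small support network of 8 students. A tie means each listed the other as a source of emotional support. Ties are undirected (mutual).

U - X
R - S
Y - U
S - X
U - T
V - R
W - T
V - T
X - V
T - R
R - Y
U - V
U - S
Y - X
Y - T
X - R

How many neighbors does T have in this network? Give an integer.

T is directly tied to R, U, V, W, and Y. That is 5 neighbors, so the degree of T is 5.

5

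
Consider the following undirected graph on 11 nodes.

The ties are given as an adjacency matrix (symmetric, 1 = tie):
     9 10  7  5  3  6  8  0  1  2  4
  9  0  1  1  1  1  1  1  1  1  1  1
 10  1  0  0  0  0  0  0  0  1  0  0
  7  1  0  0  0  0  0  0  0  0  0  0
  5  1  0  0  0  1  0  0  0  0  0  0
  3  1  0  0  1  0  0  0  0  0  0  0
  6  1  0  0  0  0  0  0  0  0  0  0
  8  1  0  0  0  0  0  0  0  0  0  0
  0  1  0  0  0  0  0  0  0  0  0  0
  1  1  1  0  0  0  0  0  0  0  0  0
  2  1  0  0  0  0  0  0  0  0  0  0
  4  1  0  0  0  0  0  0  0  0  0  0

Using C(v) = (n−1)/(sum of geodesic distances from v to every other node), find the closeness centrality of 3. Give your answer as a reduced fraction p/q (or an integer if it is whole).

Distances from 3: 0:2, 1:2, 2:2, 4:2, 5:1, 6:2, 7:2, 8:2, 9:1, 10:2. Sum = 18.
n = 11, so closeness = 10/18 = 5/9.

5/9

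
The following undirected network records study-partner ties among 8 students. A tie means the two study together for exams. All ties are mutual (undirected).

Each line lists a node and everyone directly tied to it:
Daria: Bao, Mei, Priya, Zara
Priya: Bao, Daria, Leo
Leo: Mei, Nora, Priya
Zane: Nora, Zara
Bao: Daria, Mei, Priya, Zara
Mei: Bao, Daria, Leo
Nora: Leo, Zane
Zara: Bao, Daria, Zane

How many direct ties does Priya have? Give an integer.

Priya is directly tied to Bao, Daria, and Leo. That is 3 neighbors, so the degree of Priya is 3.

3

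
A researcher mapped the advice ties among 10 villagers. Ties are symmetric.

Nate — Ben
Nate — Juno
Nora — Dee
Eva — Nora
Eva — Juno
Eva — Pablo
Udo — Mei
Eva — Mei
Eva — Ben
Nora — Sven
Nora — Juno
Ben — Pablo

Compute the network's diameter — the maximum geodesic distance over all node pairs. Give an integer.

Eccentricity of each node (its greatest distance to any other): Ben:3, Dee:4, Eva:2, Juno:3, Mei:3, Nate:4, Nora:3, Pablo:3, Sven:4, Udo:4.
The maximum eccentricity is 4, realized for instance by the pair Udo–Dee via Udo – Mei – Eva – Nora – Dee. So the diameter is 4.

4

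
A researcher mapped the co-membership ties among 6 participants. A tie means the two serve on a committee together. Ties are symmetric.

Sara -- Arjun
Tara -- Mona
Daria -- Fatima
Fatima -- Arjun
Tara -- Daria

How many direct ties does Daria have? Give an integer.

Daria is directly tied to Fatima and Tara. That is 2 neighbors, so the degree of Daria is 2.

2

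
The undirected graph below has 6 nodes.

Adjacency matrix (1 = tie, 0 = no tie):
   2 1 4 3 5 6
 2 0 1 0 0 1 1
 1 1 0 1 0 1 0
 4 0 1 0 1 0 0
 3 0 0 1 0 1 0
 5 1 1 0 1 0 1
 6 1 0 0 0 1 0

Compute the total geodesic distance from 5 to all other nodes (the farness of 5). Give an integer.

Distances from 5: 1:1, 2:1, 3:1, 4:2, 6:1.
Sum = 1 + 1 + 1 + 2 + 1 = 6.

6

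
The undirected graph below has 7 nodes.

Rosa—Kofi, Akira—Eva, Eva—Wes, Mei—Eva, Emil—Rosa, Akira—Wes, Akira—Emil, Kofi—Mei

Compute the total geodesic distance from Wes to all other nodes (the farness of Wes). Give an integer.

Distances from Wes: Akira:1, Emil:2, Eva:1, Kofi:3, Mei:2, Rosa:3.
Sum = 1 + 2 + 1 + 3 + 2 + 3 = 12.

12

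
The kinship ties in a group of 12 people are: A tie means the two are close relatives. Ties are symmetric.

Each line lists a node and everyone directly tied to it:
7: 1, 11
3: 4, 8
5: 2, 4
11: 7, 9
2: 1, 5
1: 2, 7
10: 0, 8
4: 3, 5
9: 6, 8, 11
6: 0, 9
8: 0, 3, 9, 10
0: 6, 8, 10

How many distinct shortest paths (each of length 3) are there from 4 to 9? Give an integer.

The shortest distance is 3, and the only length-3 path is 4–3–8–9. So there is exactly 1 shortest path.

1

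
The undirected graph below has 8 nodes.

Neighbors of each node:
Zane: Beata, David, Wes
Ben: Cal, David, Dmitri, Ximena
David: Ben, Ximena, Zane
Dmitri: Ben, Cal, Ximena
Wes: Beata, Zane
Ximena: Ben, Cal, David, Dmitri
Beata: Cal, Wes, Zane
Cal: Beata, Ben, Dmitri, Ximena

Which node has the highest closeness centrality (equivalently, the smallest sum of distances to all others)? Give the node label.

Farness (sum of distances to all others) for each node — Beata:11, Ben:11, Cal:10, David:11, Dmitri:13, Wes:15, Ximena:11, Zane:12.
The smallest farness is 10, for Cal, so Cal has the highest closeness.

Cal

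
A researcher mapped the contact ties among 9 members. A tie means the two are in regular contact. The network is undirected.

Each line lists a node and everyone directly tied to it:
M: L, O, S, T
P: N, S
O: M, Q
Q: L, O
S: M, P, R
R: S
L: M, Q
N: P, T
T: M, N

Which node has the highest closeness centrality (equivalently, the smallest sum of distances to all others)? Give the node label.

Farness (sum of distances to all others) for each node — L:17, M:12, N:19, O:17, P:18, Q:22, R:21, S:14, T:16.
The smallest farness is 12, for M, so M has the highest closeness.

M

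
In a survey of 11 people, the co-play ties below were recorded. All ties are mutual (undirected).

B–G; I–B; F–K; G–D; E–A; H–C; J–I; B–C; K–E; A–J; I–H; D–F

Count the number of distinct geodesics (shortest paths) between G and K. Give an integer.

1

The shortest distance is 3, and the only length-3 path is G–D–F–K. So there is exactly 1 shortest path.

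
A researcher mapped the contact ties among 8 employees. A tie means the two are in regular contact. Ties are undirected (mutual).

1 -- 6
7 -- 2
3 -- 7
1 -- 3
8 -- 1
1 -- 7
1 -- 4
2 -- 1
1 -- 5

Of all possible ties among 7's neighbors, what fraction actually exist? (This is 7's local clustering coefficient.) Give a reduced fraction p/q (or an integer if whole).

7's neighbors: 1, 2, and 3 (k = 3).
Possible neighbor pairs: C(3,2) = 3. Edges among them: 1–2, 1–3 → e = 2.
Clustering(7) = 2/3.

2/3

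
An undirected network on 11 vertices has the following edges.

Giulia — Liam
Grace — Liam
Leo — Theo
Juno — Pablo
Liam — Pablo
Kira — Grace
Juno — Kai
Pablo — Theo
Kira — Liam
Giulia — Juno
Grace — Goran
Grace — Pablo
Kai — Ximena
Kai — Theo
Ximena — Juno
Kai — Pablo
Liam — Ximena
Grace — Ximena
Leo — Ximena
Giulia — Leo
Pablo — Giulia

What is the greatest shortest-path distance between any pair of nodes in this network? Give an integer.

3

Eccentricity of each node (its greatest distance to any other): Giulia:3, Goran:3, Grace:2, Juno:3, Kai:3, Kira:3, Leo:3, Liam:2, Pablo:2, Theo:3, Ximena:2.
The maximum eccentricity is 3, realized for instance by the pair Giulia–Goran via Giulia – Liam – Grace – Goran. So the diameter is 3.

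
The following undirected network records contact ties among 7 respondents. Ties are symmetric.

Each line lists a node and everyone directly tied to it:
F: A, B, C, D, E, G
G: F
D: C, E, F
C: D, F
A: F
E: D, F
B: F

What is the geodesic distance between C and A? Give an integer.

2

One shortest route is C – F – A, which uses 2 edges, and C and A are not directly tied, so nothing shorter exists. So d(C,A) = 2.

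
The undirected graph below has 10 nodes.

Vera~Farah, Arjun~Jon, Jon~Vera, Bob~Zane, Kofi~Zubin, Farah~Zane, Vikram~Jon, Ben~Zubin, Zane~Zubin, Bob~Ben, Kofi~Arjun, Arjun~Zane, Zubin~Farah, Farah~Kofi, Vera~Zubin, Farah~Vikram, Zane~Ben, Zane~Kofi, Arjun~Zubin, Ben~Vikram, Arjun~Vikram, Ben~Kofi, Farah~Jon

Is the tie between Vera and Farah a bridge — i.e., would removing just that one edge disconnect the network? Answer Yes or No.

No

Even without that edge, Vera still reaches Farah via Vera – Zubin – Farah, so the network stays connected. Not a bridge.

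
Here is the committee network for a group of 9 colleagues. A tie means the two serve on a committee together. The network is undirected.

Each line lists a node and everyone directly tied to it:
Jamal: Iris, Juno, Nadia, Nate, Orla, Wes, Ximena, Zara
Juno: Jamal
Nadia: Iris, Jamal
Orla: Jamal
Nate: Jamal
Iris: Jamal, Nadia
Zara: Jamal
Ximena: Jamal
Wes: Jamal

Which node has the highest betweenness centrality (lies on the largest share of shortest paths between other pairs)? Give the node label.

Unnormalized betweenness of each node: Iris:0, Jamal:27, Juno:0, Nadia:0, Nate:0, Orla:0, Wes:0, Ximena:0, Zara:0.
Jamal has the largest value, 27, making it the main broker — the node through which the most shortest paths run.

Jamal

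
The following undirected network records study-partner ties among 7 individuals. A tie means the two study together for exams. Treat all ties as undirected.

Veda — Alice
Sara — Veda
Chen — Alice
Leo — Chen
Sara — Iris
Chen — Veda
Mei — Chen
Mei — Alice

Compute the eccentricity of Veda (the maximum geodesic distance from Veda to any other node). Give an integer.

2

Distances from Veda: Alice:1, Chen:1, Iris:2, Leo:2, Mei:2, Sara:1.
The largest is 2 (to Iris, Leo, and Mei), so the eccentricity of Veda is 2.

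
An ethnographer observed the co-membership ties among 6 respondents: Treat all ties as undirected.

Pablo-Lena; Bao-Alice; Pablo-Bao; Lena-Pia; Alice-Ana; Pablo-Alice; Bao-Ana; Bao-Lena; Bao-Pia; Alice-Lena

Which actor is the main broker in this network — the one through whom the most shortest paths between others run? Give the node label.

Unnormalized betweenness of each node: Alice:1, Ana:0, Bao:3, Lena:1, Pablo:0, Pia:0.
Bao has the largest value, 3, making it the main broker — the node through which the most shortest paths run.

Bao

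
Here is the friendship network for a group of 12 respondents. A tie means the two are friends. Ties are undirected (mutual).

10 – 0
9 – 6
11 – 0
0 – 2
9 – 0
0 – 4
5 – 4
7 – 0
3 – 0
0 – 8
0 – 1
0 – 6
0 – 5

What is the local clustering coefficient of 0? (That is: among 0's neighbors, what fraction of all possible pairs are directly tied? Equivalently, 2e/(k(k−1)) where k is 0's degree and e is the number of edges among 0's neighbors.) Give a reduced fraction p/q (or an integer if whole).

2/55

0's neighbors: 1, 2, 3, 4, 5, 6, 7, 8, 9, 10, and 11 (k = 11).
Possible neighbor pairs: C(11,2) = 55. Edges among them: 4–5, 6–9 → e = 2.
Clustering(0) = 2/55.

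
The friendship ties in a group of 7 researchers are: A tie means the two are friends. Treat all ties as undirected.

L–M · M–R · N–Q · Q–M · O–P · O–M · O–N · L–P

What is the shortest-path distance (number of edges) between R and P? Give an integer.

One shortest route is R – M – O – P, which uses 3 edges, and at distance 2 from R we only reach {L, O, Q}, which does not include P. So d(R,P) = 3.

3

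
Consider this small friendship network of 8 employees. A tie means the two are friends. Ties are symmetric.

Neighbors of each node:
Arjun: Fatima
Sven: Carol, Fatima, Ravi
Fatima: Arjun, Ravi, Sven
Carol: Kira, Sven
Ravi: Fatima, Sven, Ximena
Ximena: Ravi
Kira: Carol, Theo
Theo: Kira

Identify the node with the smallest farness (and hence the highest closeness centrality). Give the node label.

Sven

Farness (sum of distances to all others) for each node — Arjun:20, Carol:14, Fatima:14, Kira:18, Ravi:14, Sven:12, Theo:24, Ximena:20.
The smallest farness is 12, for Sven, so Sven has the highest closeness.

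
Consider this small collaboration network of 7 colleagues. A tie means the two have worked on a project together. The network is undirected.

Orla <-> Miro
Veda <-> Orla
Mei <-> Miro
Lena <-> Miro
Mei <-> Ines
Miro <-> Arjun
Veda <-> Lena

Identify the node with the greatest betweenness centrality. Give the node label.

Miro

Unnormalized betweenness of each node: Arjun:0, Ines:0, Lena:2, Mei:5, Miro:23/2, Orla:2, Veda:1/2.
Miro has the largest value, 23/2, making it the main broker — the node through which the most shortest paths run.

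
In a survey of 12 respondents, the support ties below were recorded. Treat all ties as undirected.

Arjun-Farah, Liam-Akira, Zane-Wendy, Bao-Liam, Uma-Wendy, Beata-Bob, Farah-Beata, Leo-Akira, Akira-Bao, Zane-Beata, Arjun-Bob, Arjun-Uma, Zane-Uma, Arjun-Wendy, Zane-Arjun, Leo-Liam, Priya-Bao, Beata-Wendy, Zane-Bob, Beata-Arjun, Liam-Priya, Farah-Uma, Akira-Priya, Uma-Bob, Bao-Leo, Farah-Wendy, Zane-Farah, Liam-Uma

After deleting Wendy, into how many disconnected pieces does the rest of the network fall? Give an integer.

Wendy's neighbors (Arjun, Beata, Farah, Uma, and Zane) remain reachable from one another through other ties, so the rest of the network stays in one piece.

1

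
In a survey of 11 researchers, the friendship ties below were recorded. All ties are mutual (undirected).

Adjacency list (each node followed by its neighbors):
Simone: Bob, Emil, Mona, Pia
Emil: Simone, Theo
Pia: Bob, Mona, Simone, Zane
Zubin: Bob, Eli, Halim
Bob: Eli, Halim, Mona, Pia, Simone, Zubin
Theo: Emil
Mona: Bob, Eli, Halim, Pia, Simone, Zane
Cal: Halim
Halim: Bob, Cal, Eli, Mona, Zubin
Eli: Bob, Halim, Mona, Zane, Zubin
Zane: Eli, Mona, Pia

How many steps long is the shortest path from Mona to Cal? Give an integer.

2

One shortest route is Mona – Halim – Cal, which uses 2 edges, and Mona and Cal are not directly tied, so nothing shorter exists. So d(Mona,Cal) = 2.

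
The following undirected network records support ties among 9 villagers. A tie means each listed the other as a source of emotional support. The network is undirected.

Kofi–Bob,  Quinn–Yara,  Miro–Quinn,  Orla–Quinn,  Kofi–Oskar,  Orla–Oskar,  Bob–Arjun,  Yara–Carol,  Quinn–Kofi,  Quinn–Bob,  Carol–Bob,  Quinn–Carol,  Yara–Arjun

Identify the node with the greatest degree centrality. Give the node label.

Quinn

Degrees — Arjun:2, Bob:4, Carol:3, Kofi:3, Miro:1, Orla:2, Oskar:2, Quinn:6, Yara:3.
The maximum is 6, attained only by Quinn.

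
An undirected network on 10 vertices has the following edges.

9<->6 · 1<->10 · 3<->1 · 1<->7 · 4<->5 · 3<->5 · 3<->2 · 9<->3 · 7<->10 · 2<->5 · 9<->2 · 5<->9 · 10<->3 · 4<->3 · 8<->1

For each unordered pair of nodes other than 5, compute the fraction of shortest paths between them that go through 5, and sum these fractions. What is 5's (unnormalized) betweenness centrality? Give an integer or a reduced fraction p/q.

Pairs whose geodesics pass through 5 — 6–4: 1/2; 9–4: 1/2; 2–4: 1/2.
All other pairs contribute 0.
Summing the contributions gives betweenness(5) = 3/2.

3/2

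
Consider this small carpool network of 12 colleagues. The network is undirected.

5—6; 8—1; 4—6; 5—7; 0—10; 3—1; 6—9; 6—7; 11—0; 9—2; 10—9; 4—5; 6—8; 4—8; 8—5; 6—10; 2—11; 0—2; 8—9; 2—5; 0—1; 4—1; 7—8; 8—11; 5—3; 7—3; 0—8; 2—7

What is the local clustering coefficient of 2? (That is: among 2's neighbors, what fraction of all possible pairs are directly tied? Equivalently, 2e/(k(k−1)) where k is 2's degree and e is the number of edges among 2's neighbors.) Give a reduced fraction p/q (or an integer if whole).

2's neighbors: 0, 5, 7, 9, and 11 (k = 5).
Possible neighbor pairs: C(5,2) = 10. Edges among them: 0–11, 5–7 → e = 2.
Clustering(2) = 2/10 = 1/5.

1/5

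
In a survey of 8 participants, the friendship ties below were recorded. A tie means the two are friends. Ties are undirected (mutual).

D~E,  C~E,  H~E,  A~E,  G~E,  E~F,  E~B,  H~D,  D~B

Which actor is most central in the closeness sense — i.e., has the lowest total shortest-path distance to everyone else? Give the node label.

E

Farness (sum of distances to all others) for each node — A:13, B:12, C:13, D:11, E:7, F:13, G:13, H:12.
The smallest farness is 7, for E, so E has the highest closeness.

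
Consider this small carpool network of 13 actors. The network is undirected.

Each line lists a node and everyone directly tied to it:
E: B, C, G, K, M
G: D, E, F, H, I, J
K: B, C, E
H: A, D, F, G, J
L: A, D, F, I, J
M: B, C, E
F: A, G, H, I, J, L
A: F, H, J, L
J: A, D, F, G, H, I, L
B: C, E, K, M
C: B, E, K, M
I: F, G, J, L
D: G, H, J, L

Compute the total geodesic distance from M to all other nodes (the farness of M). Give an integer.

30

Distances from M: A:4, B:1, C:1, D:3, E:1, F:3, G:2, H:3, I:3, J:3, K:2, L:4.
Sum = 4 + 1 + 1 + 3 + 1 + 3 + 2 + 3 + 3 + 3 + 2 + 4 = 30.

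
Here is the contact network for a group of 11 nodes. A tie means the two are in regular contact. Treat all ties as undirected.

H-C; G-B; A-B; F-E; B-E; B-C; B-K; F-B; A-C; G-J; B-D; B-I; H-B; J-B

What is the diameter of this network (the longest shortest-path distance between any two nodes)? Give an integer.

2

Eccentricity of each node (its greatest distance to any other): A:2, B:1, C:2, D:2, E:2, F:2, G:2, H:2, I:2, J:2, K:2.
The maximum eccentricity is 2, realized for instance by the pair D–H via D – B – H. So the diameter is 2.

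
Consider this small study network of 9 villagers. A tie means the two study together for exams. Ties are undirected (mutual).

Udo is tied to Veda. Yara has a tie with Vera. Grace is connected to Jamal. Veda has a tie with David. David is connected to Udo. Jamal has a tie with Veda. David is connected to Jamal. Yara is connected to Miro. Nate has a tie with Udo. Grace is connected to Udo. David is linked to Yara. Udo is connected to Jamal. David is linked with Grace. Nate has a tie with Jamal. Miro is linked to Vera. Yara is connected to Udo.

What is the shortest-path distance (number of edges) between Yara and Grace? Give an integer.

One shortest route is Yara – David – Grace, which uses 2 edges, and Yara and Grace are not directly tied, so nothing shorter exists. So d(Yara,Grace) = 2.

2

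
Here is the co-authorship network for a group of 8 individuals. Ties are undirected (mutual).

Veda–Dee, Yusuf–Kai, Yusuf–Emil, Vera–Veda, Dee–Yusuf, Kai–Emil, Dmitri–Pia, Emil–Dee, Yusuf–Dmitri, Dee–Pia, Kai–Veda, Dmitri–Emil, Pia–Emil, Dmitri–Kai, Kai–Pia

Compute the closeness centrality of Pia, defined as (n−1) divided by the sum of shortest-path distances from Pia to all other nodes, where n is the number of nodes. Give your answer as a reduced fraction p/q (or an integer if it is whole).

Distances from Pia: Dee:1, Dmitri:1, Emil:1, Kai:1, Veda:2, Vera:3, Yusuf:2. Sum = 11.
n = 8, so closeness = 7/11.

7/11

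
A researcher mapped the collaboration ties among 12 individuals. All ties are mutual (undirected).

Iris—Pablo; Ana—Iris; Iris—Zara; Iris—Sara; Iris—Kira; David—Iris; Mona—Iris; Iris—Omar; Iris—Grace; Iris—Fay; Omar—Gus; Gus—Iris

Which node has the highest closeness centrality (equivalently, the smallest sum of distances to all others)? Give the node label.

Farness (sum of distances to all others) for each node — Ana:21, David:21, Fay:21, Grace:21, Gus:20, Iris:11, Kira:21, Mona:21, Omar:20, Pablo:21, Sara:21, Zara:21.
The smallest farness is 11, for Iris, so Iris has the highest closeness.

Iris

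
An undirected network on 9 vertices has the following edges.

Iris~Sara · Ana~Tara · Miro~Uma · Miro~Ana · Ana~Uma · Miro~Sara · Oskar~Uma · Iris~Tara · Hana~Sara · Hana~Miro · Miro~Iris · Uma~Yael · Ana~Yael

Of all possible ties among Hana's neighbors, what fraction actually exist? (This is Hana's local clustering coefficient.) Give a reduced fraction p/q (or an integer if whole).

Hana's neighbors: Miro and Sara (k = 2).
Possible neighbor pairs: C(2,2) = 1. Edges among them: Miro–Sara → e = 1.
Clustering(Hana) = 1/1.

1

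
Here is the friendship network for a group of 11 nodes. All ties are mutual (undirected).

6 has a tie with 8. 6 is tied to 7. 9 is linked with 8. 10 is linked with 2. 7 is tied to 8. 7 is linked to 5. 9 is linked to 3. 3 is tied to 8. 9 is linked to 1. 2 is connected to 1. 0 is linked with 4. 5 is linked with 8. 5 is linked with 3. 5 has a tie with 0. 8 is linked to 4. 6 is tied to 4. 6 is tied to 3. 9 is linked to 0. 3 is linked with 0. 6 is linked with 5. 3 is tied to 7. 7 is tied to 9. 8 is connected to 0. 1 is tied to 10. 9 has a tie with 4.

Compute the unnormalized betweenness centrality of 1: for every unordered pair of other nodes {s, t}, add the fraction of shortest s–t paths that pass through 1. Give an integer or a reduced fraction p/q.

16

Pairs whose geodesics pass through 1 — 10–6: 4/4; 10–9: 1; 10–7: 1; 10–4: 1; 10–8: 1; 10–5: 4/4; 10–0: 1; 10–3: 1; 2–6: 4/4; 2–9: 1; 2–7: 1; 2–4: 1; 2–8: 1; 2–5: 4/4 … (+2 more pairs).
All other pairs contribute 0.
Summing the contributions gives betweenness(1) = 16.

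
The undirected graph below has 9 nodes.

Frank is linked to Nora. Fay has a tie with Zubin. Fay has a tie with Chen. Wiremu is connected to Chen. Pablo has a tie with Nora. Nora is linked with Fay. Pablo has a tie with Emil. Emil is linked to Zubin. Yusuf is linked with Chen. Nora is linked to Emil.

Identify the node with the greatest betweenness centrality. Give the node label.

Unnormalized betweenness of each node: Chen:13, Emil:2, Fay:16, Frank:0, Nora:13, Pablo:0, Wiremu:0, Yusuf:0, Zubin:2.
Fay has the largest value, 16, making it the main broker — the node through which the most shortest paths run.

Fay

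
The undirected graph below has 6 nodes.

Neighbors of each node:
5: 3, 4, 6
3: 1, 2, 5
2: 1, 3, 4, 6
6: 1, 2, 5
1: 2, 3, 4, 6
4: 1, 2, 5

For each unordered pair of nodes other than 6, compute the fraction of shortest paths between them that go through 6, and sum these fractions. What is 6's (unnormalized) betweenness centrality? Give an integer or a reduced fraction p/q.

2/3

Pairs whose geodesics pass through 6 — 1–5: 1/3; 2–5: 1/3.
All other pairs contribute 0.
Summing the contributions gives betweenness(6) = 2/3.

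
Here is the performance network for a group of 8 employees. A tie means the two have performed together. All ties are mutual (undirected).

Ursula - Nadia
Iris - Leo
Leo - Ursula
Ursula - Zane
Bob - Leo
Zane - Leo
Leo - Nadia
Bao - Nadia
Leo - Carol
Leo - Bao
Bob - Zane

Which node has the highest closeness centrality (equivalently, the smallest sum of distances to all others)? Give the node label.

Farness (sum of distances to all others) for each node — Bao:12, Bob:12, Carol:13, Iris:13, Leo:7, Nadia:11, Ursula:11, Zane:11.
The smallest farness is 7, for Leo, so Leo has the highest closeness.

Leo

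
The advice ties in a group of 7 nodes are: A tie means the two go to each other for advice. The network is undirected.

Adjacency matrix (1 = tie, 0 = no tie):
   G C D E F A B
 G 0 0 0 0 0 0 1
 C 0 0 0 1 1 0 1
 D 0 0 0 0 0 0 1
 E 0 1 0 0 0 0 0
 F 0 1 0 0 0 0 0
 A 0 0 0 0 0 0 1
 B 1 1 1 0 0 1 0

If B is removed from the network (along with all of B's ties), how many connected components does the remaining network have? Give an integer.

Without B, the remaining ties split the others into: {G}; {C, E, F}; {D}; {A}.
That's 4 separate components.

4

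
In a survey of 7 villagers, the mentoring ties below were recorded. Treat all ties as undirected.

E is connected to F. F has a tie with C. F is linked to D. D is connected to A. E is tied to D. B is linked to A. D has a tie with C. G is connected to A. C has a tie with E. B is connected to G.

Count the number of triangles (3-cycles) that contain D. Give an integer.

3

D's neighbors: A, C, E, and F.
Neighbor pairs that are themselves tied: D–C–E; D–C–F; D–E–F. Each forms one triangle with D, for 3 in total.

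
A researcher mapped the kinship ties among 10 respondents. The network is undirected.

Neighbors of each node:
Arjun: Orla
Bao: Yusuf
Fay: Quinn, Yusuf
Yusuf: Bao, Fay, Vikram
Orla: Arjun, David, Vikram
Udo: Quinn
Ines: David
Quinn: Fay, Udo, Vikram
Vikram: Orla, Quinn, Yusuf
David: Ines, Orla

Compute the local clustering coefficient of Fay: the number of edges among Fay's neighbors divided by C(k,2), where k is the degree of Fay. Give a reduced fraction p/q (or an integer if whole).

0

Fay's neighbors: Quinn and Yusuf (k = 2).
Possible neighbor pairs: C(2,2) = 1. Edges among them: none → e = 0.
Clustering(Fay) = 0/1.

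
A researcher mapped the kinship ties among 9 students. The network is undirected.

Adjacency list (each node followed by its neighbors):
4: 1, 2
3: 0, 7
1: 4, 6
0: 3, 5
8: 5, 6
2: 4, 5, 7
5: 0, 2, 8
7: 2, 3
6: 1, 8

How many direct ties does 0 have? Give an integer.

0 is directly tied to 3 and 5. That is 2 neighbors, so the degree of 0 is 2.

2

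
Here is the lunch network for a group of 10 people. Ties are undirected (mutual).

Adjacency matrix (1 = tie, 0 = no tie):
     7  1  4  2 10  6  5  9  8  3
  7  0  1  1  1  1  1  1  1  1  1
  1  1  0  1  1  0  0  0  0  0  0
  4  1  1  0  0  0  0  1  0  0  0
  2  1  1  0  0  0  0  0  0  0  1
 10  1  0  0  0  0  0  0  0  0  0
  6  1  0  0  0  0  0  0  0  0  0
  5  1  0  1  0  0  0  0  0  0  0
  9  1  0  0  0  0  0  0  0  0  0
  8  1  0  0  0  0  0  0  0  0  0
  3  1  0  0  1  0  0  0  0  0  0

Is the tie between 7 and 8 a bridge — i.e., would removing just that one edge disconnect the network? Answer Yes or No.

Without the 7–8 edge there is no alternate route between 7 and 8, so the network disconnects. It is a bridge.

Yes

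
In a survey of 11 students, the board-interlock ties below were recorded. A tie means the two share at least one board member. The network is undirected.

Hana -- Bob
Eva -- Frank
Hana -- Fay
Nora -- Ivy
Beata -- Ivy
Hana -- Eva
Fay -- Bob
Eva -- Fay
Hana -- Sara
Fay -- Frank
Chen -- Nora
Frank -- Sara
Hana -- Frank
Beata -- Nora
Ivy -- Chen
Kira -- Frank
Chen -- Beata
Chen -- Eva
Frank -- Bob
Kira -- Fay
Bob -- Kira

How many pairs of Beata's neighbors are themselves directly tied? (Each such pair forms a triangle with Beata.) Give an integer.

Beata's neighbors: Chen, Ivy, and Nora.
Neighbor pairs that are themselves tied: Beata–Chen–Ivy; Beata–Chen–Nora; Beata–Ivy–Nora. Each forms one triangle with Beata, for 3 in total.

3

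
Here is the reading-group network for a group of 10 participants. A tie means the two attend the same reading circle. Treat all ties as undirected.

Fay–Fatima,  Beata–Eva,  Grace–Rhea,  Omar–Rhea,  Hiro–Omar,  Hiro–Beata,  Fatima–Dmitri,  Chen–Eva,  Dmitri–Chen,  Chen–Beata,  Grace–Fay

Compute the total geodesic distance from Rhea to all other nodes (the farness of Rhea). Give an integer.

24

Distances from Rhea: Beata:3, Chen:4, Dmitri:4, Eva:4, Fatima:3, Fay:2, Grace:1, Hiro:2, Omar:1.
Sum = 3 + 4 + 4 + 4 + 3 + 2 + 1 + 2 + 1 = 24.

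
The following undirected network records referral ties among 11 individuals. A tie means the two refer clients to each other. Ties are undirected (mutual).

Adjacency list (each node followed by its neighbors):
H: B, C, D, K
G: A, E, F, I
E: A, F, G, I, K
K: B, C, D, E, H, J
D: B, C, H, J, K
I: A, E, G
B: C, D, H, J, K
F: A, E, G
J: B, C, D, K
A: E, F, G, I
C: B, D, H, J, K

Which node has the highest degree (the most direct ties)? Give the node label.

K

Degrees — A:4, B:5, C:5, D:5, E:5, F:3, G:4, H:4, I:3, J:4, K:6.
The maximum is 6, attained only by K.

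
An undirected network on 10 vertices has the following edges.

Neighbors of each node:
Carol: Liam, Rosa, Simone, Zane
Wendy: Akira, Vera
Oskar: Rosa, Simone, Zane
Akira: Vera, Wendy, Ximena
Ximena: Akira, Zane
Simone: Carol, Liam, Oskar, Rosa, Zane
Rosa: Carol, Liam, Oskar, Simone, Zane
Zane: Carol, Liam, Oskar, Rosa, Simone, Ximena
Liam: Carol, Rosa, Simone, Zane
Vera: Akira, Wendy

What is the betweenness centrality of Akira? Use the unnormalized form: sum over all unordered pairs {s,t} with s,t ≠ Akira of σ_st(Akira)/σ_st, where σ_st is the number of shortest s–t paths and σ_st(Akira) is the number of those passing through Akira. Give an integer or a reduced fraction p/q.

Pairs whose geodesics pass through Akira — Wendy–Ximena: 1; Wendy–Rosa: 1; Wendy–Zane: 1; Wendy–Simone: 1; Wendy–Liam: 1; Wendy–Oskar: 1; Wendy–Carol: 1; Vera–Ximena: 1; Vera–Rosa: 1; Vera–Zane: 1; Vera–Simone: 1; Vera–Liam: 1; Vera–Oskar: 1; Vera–Carol: 1.
All other pairs contribute 0.
Summing the contributions gives betweenness(Akira) = 14.

14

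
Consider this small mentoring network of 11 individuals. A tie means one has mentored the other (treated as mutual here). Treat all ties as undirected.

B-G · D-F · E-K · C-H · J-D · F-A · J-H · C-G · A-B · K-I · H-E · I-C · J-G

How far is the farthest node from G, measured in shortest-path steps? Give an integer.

Distances from G: A:2, B:1, C:1, D:2, E:3, F:3, H:2, I:2, J:1, K:3.
The largest is 3 (to K, E, and F), so the eccentricity of G is 3.

3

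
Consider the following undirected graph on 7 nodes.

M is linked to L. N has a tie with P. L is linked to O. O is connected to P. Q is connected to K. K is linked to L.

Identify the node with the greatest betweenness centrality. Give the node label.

Unnormalized betweenness of each node: K:5, L:11, M:0, N:0, O:8, P:5, Q:0.
L has the largest value, 11, making it the main broker — the node through which the most shortest paths run.

L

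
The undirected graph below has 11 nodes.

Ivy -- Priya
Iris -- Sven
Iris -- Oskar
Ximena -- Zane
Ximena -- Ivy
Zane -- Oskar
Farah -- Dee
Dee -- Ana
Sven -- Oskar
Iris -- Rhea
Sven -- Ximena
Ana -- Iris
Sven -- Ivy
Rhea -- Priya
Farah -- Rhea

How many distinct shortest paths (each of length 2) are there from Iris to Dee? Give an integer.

The shortest distance is 2, and the only length-2 path is Iris–Ana–Dee. So there is exactly 1 shortest path.

1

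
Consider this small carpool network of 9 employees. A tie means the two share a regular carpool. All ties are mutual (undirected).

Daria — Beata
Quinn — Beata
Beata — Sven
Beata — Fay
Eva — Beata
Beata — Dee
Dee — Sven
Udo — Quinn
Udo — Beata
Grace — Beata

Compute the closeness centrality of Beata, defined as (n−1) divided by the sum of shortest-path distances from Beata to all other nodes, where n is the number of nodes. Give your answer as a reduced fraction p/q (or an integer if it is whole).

Distances from Beata: Daria:1, Dee:1, Eva:1, Fay:1, Grace:1, Quinn:1, Sven:1, Udo:1. Sum = 8.
n = 9, so closeness = 8/8 = 1.

1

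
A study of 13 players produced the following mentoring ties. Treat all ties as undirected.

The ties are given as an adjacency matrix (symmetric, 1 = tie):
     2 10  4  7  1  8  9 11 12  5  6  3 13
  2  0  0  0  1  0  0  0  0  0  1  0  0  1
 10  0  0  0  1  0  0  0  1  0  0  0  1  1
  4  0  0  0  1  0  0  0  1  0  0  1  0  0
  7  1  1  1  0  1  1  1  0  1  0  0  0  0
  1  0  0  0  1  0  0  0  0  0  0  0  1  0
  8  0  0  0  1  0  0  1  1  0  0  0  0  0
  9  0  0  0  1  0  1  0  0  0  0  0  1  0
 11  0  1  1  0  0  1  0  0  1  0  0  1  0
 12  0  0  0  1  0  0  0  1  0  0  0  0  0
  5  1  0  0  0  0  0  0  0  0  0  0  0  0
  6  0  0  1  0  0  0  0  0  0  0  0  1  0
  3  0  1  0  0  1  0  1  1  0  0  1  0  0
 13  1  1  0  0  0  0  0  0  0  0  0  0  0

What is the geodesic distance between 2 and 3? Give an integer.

One shortest route is 2 – 7 – 10 – 3, which uses 3 edges, and at distance 2 from 2 we only reach {1, 4, 8, 9, 10, 12}, which does not include 3. So d(2,3) = 3.

3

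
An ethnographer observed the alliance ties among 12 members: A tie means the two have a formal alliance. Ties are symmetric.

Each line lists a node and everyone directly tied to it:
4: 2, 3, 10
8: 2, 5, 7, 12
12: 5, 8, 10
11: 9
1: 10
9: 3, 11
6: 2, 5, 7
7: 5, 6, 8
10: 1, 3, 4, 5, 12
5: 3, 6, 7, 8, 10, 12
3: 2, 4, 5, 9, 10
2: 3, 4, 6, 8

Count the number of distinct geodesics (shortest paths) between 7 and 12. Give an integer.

2

The shortest distance is 2. The length-2 paths are: 7–8–12; 7–5–12.
That gives 2 distinct shortest paths.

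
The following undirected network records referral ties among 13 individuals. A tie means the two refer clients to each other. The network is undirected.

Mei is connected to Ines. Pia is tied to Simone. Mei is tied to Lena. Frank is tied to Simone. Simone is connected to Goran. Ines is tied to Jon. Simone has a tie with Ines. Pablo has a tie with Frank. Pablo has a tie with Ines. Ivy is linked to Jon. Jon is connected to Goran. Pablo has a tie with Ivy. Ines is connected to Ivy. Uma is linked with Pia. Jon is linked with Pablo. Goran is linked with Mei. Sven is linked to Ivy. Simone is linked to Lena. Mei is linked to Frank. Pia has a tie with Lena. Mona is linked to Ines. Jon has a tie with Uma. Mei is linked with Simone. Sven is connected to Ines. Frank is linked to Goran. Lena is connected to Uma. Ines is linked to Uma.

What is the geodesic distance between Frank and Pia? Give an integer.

One shortest route is Frank – Simone – Pia, which uses 2 edges, and Frank and Pia are not directly tied, so nothing shorter exists. So d(Frank,Pia) = 2.

2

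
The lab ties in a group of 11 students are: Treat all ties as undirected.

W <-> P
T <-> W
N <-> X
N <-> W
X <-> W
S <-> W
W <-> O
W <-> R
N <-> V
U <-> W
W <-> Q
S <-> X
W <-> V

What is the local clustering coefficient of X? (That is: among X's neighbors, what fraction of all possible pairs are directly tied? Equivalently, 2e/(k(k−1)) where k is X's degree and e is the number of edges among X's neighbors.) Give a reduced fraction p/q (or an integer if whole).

2/3

X's neighbors: N, S, and W (k = 3).
Possible neighbor pairs: C(3,2) = 3. Edges among them: N–W, S–W → e = 2.
Clustering(X) = 2/3.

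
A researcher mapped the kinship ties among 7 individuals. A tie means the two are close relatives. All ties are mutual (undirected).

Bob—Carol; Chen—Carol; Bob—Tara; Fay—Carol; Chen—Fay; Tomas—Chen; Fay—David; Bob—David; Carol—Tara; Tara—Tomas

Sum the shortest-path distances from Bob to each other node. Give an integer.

Distances from Bob: Carol:1, Chen:2, David:1, Fay:2, Tara:1, Tomas:2.
Sum = 1 + 2 + 1 + 2 + 1 + 2 = 9.

9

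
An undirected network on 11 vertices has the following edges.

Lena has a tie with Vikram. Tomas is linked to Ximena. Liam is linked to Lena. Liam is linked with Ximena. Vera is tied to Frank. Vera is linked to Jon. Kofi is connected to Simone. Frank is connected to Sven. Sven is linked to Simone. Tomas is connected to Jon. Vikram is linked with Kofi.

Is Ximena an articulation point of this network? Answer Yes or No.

Even without Ximena, every remaining node can still reach every other (the residual graph is connected), so Ximena is not a cut vertex.

No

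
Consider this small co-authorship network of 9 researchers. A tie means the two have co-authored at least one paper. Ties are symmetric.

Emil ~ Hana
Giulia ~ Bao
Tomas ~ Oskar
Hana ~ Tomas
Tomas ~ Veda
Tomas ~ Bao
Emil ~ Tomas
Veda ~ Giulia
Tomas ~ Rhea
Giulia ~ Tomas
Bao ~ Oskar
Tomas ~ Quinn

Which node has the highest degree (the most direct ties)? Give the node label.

Degrees — Bao:3, Emil:2, Giulia:3, Hana:2, Oskar:2, Quinn:1, Rhea:1, Tomas:8, Veda:2.
The maximum is 8, attained only by Tomas.

Tomas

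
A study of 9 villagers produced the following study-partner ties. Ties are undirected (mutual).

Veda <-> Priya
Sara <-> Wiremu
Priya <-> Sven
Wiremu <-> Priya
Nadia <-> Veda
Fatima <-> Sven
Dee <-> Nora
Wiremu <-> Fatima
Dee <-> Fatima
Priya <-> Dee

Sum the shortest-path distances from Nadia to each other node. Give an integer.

24

Distances from Nadia: Dee:3, Fatima:4, Nora:4, Priya:2, Sara:4, Sven:3, Veda:1, Wiremu:3.
Sum = 3 + 4 + 4 + 2 + 4 + 3 + 1 + 3 = 24.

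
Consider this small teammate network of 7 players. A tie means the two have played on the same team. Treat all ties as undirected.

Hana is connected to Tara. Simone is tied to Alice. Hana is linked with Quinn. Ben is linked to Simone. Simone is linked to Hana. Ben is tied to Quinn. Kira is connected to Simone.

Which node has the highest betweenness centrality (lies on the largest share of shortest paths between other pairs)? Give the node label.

Unnormalized betweenness of each node: Alice:0, Ben:3/2, Hana:13/2, Kira:0, Quinn:1, Simone:10, Tara:0.
Simone has the largest value, 10, making it the main broker — the node through which the most shortest paths run.

Simone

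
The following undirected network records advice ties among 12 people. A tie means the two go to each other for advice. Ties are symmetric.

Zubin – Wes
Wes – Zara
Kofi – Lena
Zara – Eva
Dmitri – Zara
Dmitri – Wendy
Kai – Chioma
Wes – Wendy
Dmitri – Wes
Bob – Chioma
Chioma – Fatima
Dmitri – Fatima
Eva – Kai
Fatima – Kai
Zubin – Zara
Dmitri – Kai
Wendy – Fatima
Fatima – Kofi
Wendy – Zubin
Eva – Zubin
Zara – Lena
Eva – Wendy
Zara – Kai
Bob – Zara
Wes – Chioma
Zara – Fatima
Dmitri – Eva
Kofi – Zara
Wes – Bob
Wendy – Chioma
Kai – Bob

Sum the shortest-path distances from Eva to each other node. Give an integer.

Distances from Eva: Bob:2, Chioma:2, Dmitri:1, Fatima:2, Kai:1, Kofi:2, Lena:2, Wendy:1, Wes:2, Zara:1, Zubin:1.
Sum = 2 + 2 + 1 + 2 + 1 + 2 + 2 + 1 + 2 + 1 + 1 = 17.

17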